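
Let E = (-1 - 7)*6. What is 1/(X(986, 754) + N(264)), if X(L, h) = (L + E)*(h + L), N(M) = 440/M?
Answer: 3/4896365 ≈ 6.1270e-7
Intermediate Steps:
E = -48 (E = -8*6 = -48)
X(L, h) = (-48 + L)*(L + h) (X(L, h) = (L - 48)*(h + L) = (-48 + L)*(L + h))
1/(X(986, 754) + N(264)) = 1/((986**2 - 48*986 - 48*754 + 986*754) + 440/264) = 1/((972196 - 47328 - 36192 + 743444) + 440*(1/264)) = 1/(1632120 + 5/3) = 1/(4896365/3) = 3/4896365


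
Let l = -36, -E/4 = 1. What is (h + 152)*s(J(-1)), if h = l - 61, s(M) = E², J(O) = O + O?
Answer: 880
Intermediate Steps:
E = -4 (E = -4*1 = -4)
J(O) = 2*O
s(M) = 16 (s(M) = (-4)² = 16)
h = -97 (h = -36 - 61 = -97)
(h + 152)*s(J(-1)) = (-97 + 152)*16 = 55*16 = 880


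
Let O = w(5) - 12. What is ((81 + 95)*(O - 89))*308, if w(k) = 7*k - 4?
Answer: -3794560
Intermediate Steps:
w(k) = -4 + 7*k
O = 19 (O = (-4 + 7*5) - 12 = (-4 + 35) - 12 = 31 - 12 = 19)
((81 + 95)*(O - 89))*308 = ((81 + 95)*(19 - 89))*308 = (176*(-70))*308 = -12320*308 = -3794560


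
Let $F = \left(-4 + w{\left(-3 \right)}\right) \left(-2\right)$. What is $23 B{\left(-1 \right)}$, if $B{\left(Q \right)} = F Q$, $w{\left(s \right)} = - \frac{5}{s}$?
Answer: $- \frac{322}{3} \approx -107.33$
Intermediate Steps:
$F = \frac{14}{3}$ ($F = \left(-4 - \frac{5}{-3}\right) \left(-2\right) = \left(-4 - - \frac{5}{3}\right) \left(-2\right) = \left(-4 + \frac{5}{3}\right) \left(-2\right) = \left(- \frac{7}{3}\right) \left(-2\right) = \frac{14}{3} \approx 4.6667$)
$B{\left(Q \right)} = \frac{14 Q}{3}$
$23 B{\left(-1 \right)} = 23 \cdot \frac{14}{3} \left(-1\right) = 23 \left(- \frac{14}{3}\right) = - \frac{322}{3}$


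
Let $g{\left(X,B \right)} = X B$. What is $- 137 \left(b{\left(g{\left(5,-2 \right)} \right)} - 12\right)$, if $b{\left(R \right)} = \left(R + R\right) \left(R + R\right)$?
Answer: $-53156$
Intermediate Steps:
$g{\left(X,B \right)} = B X$
$b{\left(R \right)} = 4 R^{2}$ ($b{\left(R \right)} = 2 R 2 R = 4 R^{2}$)
$- 137 \left(b{\left(g{\left(5,-2 \right)} \right)} - 12\right) = - 137 \left(4 \left(\left(-2\right) 5\right)^{2} - 12\right) = - 137 \left(4 \left(-10\right)^{2} - 12\right) = - 137 \left(4 \cdot 100 - 12\right) = - 137 \left(400 - 12\right) = \left(-137\right) 388 = -53156$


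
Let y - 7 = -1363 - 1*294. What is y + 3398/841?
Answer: -1384252/841 ≈ -1646.0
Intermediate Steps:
y = -1650 (y = 7 + (-1363 - 1*294) = 7 + (-1363 - 294) = 7 - 1657 = -1650)
y + 3398/841 = -1650 + 3398/841 = -1384252/841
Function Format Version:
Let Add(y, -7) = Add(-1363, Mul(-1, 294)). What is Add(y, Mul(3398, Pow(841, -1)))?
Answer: Rational(-1384252, 841) ≈ -1646.0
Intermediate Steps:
y = -1650 (y = Add(7, Add(-1363, Mul(-1, 294))) = Add(7, Add(-1363, -294)) = Add(7, -1657) = -1650)
Add(y, Mul(3398, Pow(841, -1))) = Add(-1650, Mul(3398, Pow(841, -1))) = Add(-1650, Mul(3398, Rational(1, 841))) = Add(-1650, Rational(3398, 841)) = Rational(-1384252, 841)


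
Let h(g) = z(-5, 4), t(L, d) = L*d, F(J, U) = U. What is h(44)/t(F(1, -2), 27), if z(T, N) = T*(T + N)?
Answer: -5/54 ≈ -0.092593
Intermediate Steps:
z(T, N) = T*(N + T)
h(g) = 5 (h(g) = -5*(4 - 5) = -5*(-1) = 5)
h(44)/t(F(1, -2), 27) = 5/((-2*27)) = 5/(-54) = 5*(-1/54) = -5/54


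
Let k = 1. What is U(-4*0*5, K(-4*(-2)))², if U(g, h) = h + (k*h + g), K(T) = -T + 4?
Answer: 64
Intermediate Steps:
K(T) = 4 - T
U(g, h) = g + 2*h (U(g, h) = h + (1*h + g) = h + (h + g) = h + (g + h) = g + 2*h)
U(-4*0*5, K(-4*(-2)))² = (-4*0*5 + 2*(4 - (-4)*(-2)))² = (0*5 + 2*(4 - 1*8))² = (0 + 2*(4 - 8))² = (0 + 2*(-4))² = (0 - 8)² = (-8)² = 64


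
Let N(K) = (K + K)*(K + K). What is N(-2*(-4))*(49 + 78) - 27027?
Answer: 5485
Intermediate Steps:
N(K) = 4*K**2 (N(K) = (2*K)*(2*K) = 4*K**2)
N(-2*(-4))*(49 + 78) - 27027 = (4*(-2*(-4))**2)*(49 + 78) - 27027 = (4*8**2)*127 - 27027 = (4*64)*127 - 27027 = 256*127 - 27027 = 32512 - 27027 = 5485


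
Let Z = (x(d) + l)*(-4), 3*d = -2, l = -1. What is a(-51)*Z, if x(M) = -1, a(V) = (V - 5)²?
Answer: 25088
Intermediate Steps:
a(V) = (-5 + V)²
d = -⅔ (d = (⅓)*(-2) = -⅔ ≈ -0.66667)
Z = 8 (Z = (-1 - 1)*(-4) = -2*(-4) = 8)
a(-51)*Z = (-5 - 51)²*8 = (-56)²*8 = 3136*8 = 25088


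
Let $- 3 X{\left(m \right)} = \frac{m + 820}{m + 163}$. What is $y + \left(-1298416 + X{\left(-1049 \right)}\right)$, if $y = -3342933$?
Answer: $- \frac{12336705871}{2658} \approx -4.6414 \cdot 10^{6}$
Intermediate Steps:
$X{\left(m \right)} = - \frac{820 + m}{3 \left(163 + m\right)}$ ($X{\left(m \right)} = - \frac{\left(m + 820\right) \frac{1}{m + 163}}{3} = - \frac{\left(820 + m\right) \frac{1}{163 + m}}{3} = - \frac{\frac{1}{163 + m} \left(820 + m\right)}{3} = - \frac{820 + m}{3 \left(163 + m\right)}$)
$y + \left(-1298416 + X{\left(-1049 \right)}\right) = -3342933 - \left(1298416 - \frac{-820 - -1049}{3 \left(163 - 1049\right)}\right) = -3342933 - \left(1298416 - \frac{-820 + 1049}{3 \left(-886\right)}\right) = -3342933 - \left(1298416 + \frac{1}{2658} \cdot 229\right) = -3342933 - \frac{3451189957}{2658} = - \frac{12336705871}{2658}$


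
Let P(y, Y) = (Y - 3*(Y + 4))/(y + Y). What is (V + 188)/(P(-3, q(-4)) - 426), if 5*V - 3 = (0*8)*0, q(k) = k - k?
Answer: -943/2110 ≈ -0.44692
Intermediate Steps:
q(k) = 0
P(y, Y) = (-12 - 2*Y)/(Y + y) (P(y, Y) = (Y - 3*(4 + Y))/(Y + y) = (Y + (-12 - 3*Y))/(Y + y) = (-12 - 2*Y)/(Y + y))
V = 3/5 (V = 3/5 + ((0*8)*0)/5 = 3/5 + (0*0)/5 = 3/5 + (1/5)*0 = 3/5 + 0 = 3/5 ≈ 0.60000)
(V + 188)/(P(-3, q(-4)) - 426) = (3/5 + 188)/(2*(-6 - 1*0)/(0 - 3) - 426) = 943/(5*(2*(-6 + 0)/(-3) - 426)) = 943/(5*(2*(-1/3)*(-6) - 426)) = 943/(5*(4 - 426)) = (943/5)/(-422) = (943/5)*(-1/422) = -943/2110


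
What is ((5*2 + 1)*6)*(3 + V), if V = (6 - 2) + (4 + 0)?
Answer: 726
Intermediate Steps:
V = 8 (V = 4 + 4 = 8)
((5*2 + 1)*6)*(3 + V) = ((5*2 + 1)*6)*(3 + 8) = ((10 + 1)*6)*11 = (11*6)*11 = 66*11 = 726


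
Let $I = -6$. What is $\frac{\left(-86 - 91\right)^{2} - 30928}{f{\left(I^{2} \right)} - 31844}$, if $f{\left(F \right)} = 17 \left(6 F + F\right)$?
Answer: $- \frac{401}{27560} \approx -0.01455$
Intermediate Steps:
$f{\left(F \right)} = 119 F$ ($f{\left(F \right)} = 17 \cdot 7 F = 119 F$)
$\frac{\left(-86 - 91\right)^{2} - 30928}{f{\left(I^{2} \right)} - 31844} = \frac{\left(-86 - 91\right)^{2} - 30928}{119 \left(-6\right)^{2} - 31844} = \frac{\left(-177\right)^{2} - 30928}{119 \cdot 36 - 31844} = \frac{31329 - 30928}{4284 - 31844} = \frac{401}{-27560} = 401 \left(- \frac{1}{27560}\right) = - \frac{401}{27560}$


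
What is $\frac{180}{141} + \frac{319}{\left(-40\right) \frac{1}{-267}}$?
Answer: $\frac{4005531}{1880} \approx 2130.6$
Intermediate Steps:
$\frac{180}{141} + \frac{319}{\left(-40\right) \frac{1}{-267}} = 180 \cdot \frac{1}{141} + \frac{319}{\left(-40\right) \left(- \frac{1}{267}\right)} = \frac{60}{47} + \frac{319}{\frac{40}{267}} = \frac{60}{47} + 319 \cdot \frac{267}{40} = \frac{60}{47} + \frac{85173}{40} = \frac{4005531}{1880}$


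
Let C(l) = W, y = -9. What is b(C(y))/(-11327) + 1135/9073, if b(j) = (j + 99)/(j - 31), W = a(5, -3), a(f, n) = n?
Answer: 218989969/1747087807 ≈ 0.12535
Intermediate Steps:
W = -3
C(l) = -3
b(j) = (99 + j)/(-31 + j)
b(C(y))/(-11327) + 1135/9073 = ((99 - 3)/(-31 - 3))/(-11327) + 1135/9073 = (96/(-34))*(-1/11327) + 1135*(1/9073) = -1/34*96*(-1/11327) + 1135/9073 = -48/17*(-1/11327) + 1135/9073 = 48/192559 + 1135/9073 = 218989969/1747087807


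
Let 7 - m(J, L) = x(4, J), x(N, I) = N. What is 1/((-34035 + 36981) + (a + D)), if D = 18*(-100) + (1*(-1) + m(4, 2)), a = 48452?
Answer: 1/49600 ≈ 2.0161e-5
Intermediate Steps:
m(J, L) = 3 (m(J, L) = 7 - 1*4 = 7 - 4 = 3)
D = -1798 (D = 18*(-100) + (1*(-1) + 3) = -1800 + (-1 + 3) = -1800 + 2 = -1798)
1/((-34035 + 36981) + (a + D)) = 1/((-34035 + 36981) + (48452 - 1798)) = 1/(2946 + 46654) = 1/49600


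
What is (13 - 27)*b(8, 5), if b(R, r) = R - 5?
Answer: -42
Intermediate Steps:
b(R, r) = -5 + R
(13 - 27)*b(8, 5) = (13 - 27)*(-5 + 8) = -14*3 = -42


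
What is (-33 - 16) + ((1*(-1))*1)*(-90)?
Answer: 41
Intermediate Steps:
(-33 - 16) + ((1*(-1))*1)*(-90) = -49 - 1*1*(-90) = -49 - 1*(-90) = -49 + 90 = 41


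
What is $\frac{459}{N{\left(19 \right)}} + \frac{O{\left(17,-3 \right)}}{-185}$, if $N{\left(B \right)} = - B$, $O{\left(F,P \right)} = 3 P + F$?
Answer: $- \frac{85067}{3515} \approx -24.201$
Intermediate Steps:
$O{\left(F,P \right)} = F + 3 P$
$\frac{459}{N{\left(19 \right)}} + \frac{O{\left(17,-3 \right)}}{-185} = \frac{459}{\left(-1\right) 19} + \frac{17 + 3 \left(-3\right)}{-185} = \frac{459}{-19} + \left(17 - 9\right) \left(- \frac{1}{185}\right) = 459 \left(- \frac{1}{19}\right) + 8 \left(- \frac{1}{185}\right) = - \frac{459}{19} - \frac{8}{185} = - \frac{85067}{3515}$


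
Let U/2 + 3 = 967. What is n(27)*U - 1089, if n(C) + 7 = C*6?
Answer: 297751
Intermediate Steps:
U = 1928 (U = -6 + 2*967 = -6 + 1934 = 1928)
n(C) = -7 + 6*C (n(C) = -7 + C*6 = -7 + 6*C)
n(27)*U - 1089 = (-7 + 6*27)*1928 - 1089 = (-7 + 162)*1928 - 1089 = 155*1928 - 1089 = 298840 - 1089 = 297751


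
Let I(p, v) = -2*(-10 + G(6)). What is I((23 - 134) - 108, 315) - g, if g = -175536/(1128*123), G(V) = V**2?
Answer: -97766/1927 ≈ -50.735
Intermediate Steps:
I(p, v) = -52 (I(p, v) = -2*(-10 + 6**2) = -2*(-10 + 36) = -2*26 = -52)
g = -2438/1927 (g = -175536/138744 = -175536*1/138744 = -2438/1927 ≈ -1.2652)
I((23 - 134) - 108, 315) - g = -52 - 1*(-2438/1927) = -52 + 2438/1927 = -97766/1927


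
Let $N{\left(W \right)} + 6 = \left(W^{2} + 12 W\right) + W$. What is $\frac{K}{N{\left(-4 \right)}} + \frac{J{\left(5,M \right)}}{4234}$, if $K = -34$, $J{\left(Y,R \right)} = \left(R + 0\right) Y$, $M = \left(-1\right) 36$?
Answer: $\frac{34099}{44457} \approx 0.76701$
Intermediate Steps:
$M = -36$
$J{\left(Y,R \right)} = R Y$
$N{\left(W \right)} = -6 + W^{2} + 13 W$ ($N{\left(W \right)} = -6 + \left(\left(W^{2} + 12 W\right) + W\right) = -6 + \left(W^{2} + 13 W\right) = -6 + W^{2} + 13 W$)
$\frac{K}{N{\left(-4 \right)}} + \frac{J{\left(5,M \right)}}{4234} = - \frac{34}{-6 + \left(-4\right)^{2} + 13 \left(-4\right)} + \frac{\left(-36\right) 5}{4234} = - \frac{34}{-6 + 16 - 52} - \frac{90}{2117} = - \frac{34}{-42} - \frac{90}{2117} = \left(-34\right) \left(- \frac{1}{42}\right) - \frac{90}{2117} = \frac{17}{21} - \frac{90}{2117} = \frac{34099}{44457}$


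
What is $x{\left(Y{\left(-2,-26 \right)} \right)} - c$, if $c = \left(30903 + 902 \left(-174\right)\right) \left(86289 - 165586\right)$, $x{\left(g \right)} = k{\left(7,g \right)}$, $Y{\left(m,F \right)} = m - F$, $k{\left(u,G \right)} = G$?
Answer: $-9994990341$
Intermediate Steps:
$x{\left(g \right)} = g$
$c = 9994990365$ ($c = \left(30903 - 156948\right) \left(-79297\right) = \left(-126045\right) \left(-79297\right) = 9994990365$)
$x{\left(Y{\left(-2,-26 \right)} \right)} - c = \left(-2 - -26\right) - 9994990365 = \left(-2 + 26\right) - 9994990365 = 24 - 9994990365 = -9994990341$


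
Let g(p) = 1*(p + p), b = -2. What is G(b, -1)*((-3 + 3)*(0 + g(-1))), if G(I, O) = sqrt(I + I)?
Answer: 0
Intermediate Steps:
g(p) = 2*p (g(p) = 1*(2*p) = 2*p)
G(I, O) = sqrt(2)*sqrt(I) (G(I, O) = sqrt(2*I) = sqrt(2)*sqrt(I))
G(b, -1)*((-3 + 3)*(0 + g(-1))) = (sqrt(2)*sqrt(-2))*((-3 + 3)*(0 + 2*(-1))) = (sqrt(2)*(I*sqrt(2)))*(0*(0 - 2)) = (2*I)*(0*(-2)) = (2*I)*0 = 0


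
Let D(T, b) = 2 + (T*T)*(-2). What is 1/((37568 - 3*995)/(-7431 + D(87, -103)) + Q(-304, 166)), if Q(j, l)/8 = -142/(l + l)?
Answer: -1873061/9279417 ≈ -0.20185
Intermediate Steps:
Q(j, l) = -568/l (Q(j, l) = 8*(-142/(l + l)) = 8*(-142*1/(2*l)) = 8*(-71/l) = -568/l)
D(T, b) = 2 - 2*T² (D(T, b) = 2 + T²*(-2) = 2 - 2*T²)
1/((37568 - 3*995)/(-7431 + D(87, -103)) + Q(-304, 166)) = 1/((37568 - 3*995)/(-7431 + (2 - 2*87²)) - 568/166) = 1/((37568 - 2985)/(-7431 + (2 - 2*7569)) - 568*1/166) = 1/(34583/(-7431 + (2 - 15138)) - 284/83) = 1/(34583/(-7431 - 15136) - 284/83) = 1/(34583/(-22567) - 284/83) = 1/(34583*(-1/22567) - 284/83) = 1/(-34583/22567 - 284/83) = 1/(-9279417/1873061) = -1873061/9279417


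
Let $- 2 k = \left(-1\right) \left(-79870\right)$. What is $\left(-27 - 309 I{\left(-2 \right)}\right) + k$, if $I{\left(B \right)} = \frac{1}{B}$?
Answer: $- \frac{79615}{2} \approx -39808.0$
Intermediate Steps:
$k = -39935$ ($k = - \frac{\left(-1\right) \left(-79870\right)}{2} = \left(- \frac{1}{2}\right) 79870 = -39935$)
$\left(-27 - 309 I{\left(-2 \right)}\right) + k = \left(-27 - \frac{309}{-2}\right) - 39935 = \left(-27 - - \frac{309}{2}\right) - 39935 = \left(-27 + \frac{309}{2}\right) - 39935 = \frac{255}{2} - 39935 = - \frac{79615}{2}$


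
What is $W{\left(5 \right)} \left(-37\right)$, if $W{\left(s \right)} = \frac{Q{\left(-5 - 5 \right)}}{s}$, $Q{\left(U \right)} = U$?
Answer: $74$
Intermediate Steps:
$W{\left(s \right)} = - \frac{10}{s}$ ($W{\left(s \right)} = \frac{-5 - 5}{s} = - \frac{10}{s}$)
$W{\left(5 \right)} \left(-37\right) = - \frac{10}{5} \left(-37\right) = \left(-10\right) \frac{1}{5} \left(-37\right) = \left(-2\right) \left(-37\right) = 74$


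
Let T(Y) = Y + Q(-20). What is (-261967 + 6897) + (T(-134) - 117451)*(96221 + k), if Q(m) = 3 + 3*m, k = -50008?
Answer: -5436844816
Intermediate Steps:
T(Y) = -57 + Y (T(Y) = Y + (3 + 3*(-20)) = Y + (3 - 60) = Y - 57 = -57 + Y)
(-261967 + 6897) + (T(-134) - 117451)*(96221 + k) = (-261967 + 6897) + ((-57 - 134) - 117451)*(96221 - 50008) = -255070 + (-191 - 117451)*46213 = -255070 - 117642*46213 = -255070 - 5436589746 = -5436844816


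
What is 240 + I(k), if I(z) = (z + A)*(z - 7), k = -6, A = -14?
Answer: 500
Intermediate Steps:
I(z) = (-14 + z)*(-7 + z) (I(z) = (z - 14)*(z - 7) = (-14 + z)*(-7 + z))
240 + I(k) = 240 + (98 + (-6)**2 - 21*(-6)) = 240 + (98 + 36 + 126) = 240 + 260 = 500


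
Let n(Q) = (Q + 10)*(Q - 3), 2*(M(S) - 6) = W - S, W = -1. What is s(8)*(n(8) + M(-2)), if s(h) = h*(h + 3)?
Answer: 8492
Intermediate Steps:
M(S) = 11/2 - S/2 (M(S) = 6 + (-1 - S)/2 = 6 + (-½ - S/2) = 11/2 - S/2)
n(Q) = (-3 + Q)*(10 + Q) (n(Q) = (10 + Q)*(-3 + Q) = (-3 + Q)*(10 + Q))
s(h) = h*(3 + h)
s(8)*(n(8) + M(-2)) = (8*(3 + 8))*((-30 + 8² + 7*8) + (11/2 - ½*(-2))) = (8*11)*((-30 + 64 + 56) + (11/2 + 1)) = 88*(90 + 13/2) = 88*(193/2) = 8492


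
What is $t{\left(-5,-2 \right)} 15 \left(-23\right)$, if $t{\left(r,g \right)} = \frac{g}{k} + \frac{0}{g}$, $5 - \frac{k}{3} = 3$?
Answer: $115$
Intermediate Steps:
$k = 6$ ($k = 15 - 9 = 6$)
$t{\left(r,g \right)} = \frac{g}{6}$ ($t{\left(r,g \right)} = \frac{g}{6} + \frac{0}{g} = g \frac{1}{6} + 0 = \frac{g}{6} + 0 = \frac{g}{6}$)
$t{\left(-5,-2 \right)} 15 \left(-23\right) = \frac{1}{6} \left(-2\right) 15 \left(-23\right) = \left(- \frac{1}{3}\right) 15 \left(-23\right) = \left(-5\right) \left(-23\right) = 115$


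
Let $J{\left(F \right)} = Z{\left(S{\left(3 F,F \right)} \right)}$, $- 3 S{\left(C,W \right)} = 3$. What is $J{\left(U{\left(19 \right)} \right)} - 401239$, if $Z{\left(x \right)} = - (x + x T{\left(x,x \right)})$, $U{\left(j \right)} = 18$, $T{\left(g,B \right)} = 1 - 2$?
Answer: $-401239$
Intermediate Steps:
$T{\left(g,B \right)} = -1$
$S{\left(C,W \right)} = -1$ ($S{\left(C,W \right)} = \left(- \frac{1}{3}\right) 3 = -1$)
$Z{\left(x \right)} = 0$ ($Z{\left(x \right)} = - (x + x \left(-1\right)) = - (x - x) = \left(-1\right) 0 = 0$)
$J{\left(F \right)} = 0$
$J{\left(U{\left(19 \right)} \right)} - 401239 = 0 - 401239 = -401239$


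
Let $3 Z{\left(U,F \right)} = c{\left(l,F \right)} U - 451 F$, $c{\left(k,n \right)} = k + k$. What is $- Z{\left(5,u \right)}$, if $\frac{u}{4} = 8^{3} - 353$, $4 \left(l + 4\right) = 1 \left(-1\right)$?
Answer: $\frac{573757}{6} \approx 95626.0$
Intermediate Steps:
$l = - \frac{17}{4}$ ($l = -4 + \frac{1 \left(-1\right)}{4} = -4 + \frac{1}{4} \left(-1\right) = -4 - \frac{1}{4} = - \frac{17}{4} \approx -4.25$)
$c{\left(k,n \right)} = 2 k$
$u = 636$ ($u = 4 \left(8^{3} - 353\right) = 4 \left(512 - 353\right) = 4 \cdot 159 = 636$)
$Z{\left(U,F \right)} = - \frac{451 F}{3} - \frac{17 U}{6}$ ($Z{\left(U,F \right)} = \frac{2 \left(- \frac{17}{4}\right) U - 451 F}{3} = \frac{- \frac{17 U}{2} - 451 F}{3} = \frac{- 451 F - \frac{17 U}{2}}{3} = - \frac{451 F}{3} - \frac{17 U}{6}$)
$- Z{\left(5,u \right)} = - (\left(- \frac{451}{3}\right) 636 - \frac{85}{6}) = - (-95612 - \frac{85}{6}) = \left(-1\right) \left(- \frac{573757}{6}\right) = \frac{573757}{6}$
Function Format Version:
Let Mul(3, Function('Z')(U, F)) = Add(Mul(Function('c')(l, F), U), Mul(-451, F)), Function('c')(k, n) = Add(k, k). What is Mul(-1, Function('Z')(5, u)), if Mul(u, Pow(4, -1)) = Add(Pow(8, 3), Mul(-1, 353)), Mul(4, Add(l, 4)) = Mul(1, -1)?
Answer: Rational(573757, 6) ≈ 95626.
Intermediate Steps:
l = Rational(-17, 4) (l = Add(-4, Mul(Rational(1, 4), Mul(1, -1))) = Add(-4, Mul(Rational(1, 4), -1)) = Add(-4, Rational(-1, 4)) = Rational(-17, 4) ≈ -4.2500)
Function('c')(k, n) = Mul(2, k)
u = 636 (u = Mul(4, Add(Pow(8, 3), Mul(-1, 353))) = Mul(4, Add(512, -353)) = Mul(4, 159) = 636)
Function('Z')(U, F) = Add(Mul(Rational(-451, 3), F), Mul(Rational(-17, 6), U)) (Function('Z')(U, F) = Mul(Rational(1, 3), Add(Mul(Mul(2, Rational(-17, 4)), U), Mul(-451, F))) = Mul(Rational(1, 3), Add(Mul(Rational(-17, 2), U), Mul(-451, F))) = Mul(Rational(1, 3), Add(Mul(-451, F), Mul(Rational(-17, 2), U))) = Add(Mul(Rational(-451, 3), F), Mul(Rational(-17, 6), U)))
Mul(-1, Function('Z')(5, u)) = Mul(-1, Add(Mul(Rational(-451, 3), 636), Mul(Rational(-17, 6), 5))) = Mul(-1, Add(-95612, Rational(-85, 6))) = Mul(-1, Rational(-573757, 6)) = Rational(573757, 6)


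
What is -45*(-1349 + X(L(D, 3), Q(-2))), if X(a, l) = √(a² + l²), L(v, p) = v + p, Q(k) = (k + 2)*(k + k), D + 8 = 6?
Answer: 60660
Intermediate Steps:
D = -2 (D = -8 + 6 = -2)
Q(k) = 2*k*(2 + k) (Q(k) = (2 + k)*(2*k) = 2*k*(2 + k))
L(v, p) = p + v
-45*(-1349 + X(L(D, 3), Q(-2))) = -45*(-1349 + √((3 - 2)² + (2*(-2)*(2 - 2))²)) = -45*(-1349 + √(1² + (2*(-2)*0)²)) = -45*(-1349 + √(1 + 0²)) = -45*(-1349 + √(1 + 0)) = -45*(-1349 + √1) = -45*(-1349 + 1) = -45*(-1348) = 60660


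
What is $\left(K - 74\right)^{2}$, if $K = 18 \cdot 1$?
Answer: $3136$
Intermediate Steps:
$K = 18$
$\left(K - 74\right)^{2} = \left(18 - 74\right)^{2} = \left(-56\right)^{2} = 3136$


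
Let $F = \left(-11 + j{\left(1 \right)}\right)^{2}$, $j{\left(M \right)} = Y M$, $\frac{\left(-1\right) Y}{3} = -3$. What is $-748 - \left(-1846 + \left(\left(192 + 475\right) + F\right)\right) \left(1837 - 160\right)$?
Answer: $1969727$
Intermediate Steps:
$Y = 9$ ($Y = \left(-3\right) \left(-3\right) = 9$)
$j{\left(M \right)} = 9 M$
$F = 4$ ($F = \left(-11 + 9 \cdot 1\right)^{2} = \left(-11 + 9\right)^{2} = \left(-2\right)^{2} = 4$)
$-748 - \left(-1846 + \left(\left(192 + 475\right) + F\right)\right) \left(1837 - 160\right) = -748 - \left(-1846 + \left(\left(192 + 475\right) + 4\right)\right) \left(1837 - 160\right) = -748 - \left(-1846 + \left(667 + 4\right)\right) 1677 = -748 - \left(-1846 + 671\right) 1677 = -748 - \left(-1175\right) 1677 = -748 - -1970475 = -748 + 1970475 = 1969727$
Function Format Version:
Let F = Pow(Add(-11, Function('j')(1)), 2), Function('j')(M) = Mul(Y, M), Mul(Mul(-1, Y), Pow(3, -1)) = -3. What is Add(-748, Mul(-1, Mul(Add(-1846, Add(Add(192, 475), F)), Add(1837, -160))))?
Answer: 1969727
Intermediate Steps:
Y = 9 (Y = Mul(-3, -3) = 9)
Function('j')(M) = Mul(9, M)
F = 4 (F = Pow(Add(-11, Mul(9, 1)), 2) = Pow(Add(-11, 9), 2) = Pow(-2, 2) = 4)
Add(-748, Mul(-1, Mul(Add(-1846, Add(Add(192, 475), F)), Add(1837, -160)))) = Add(-748, Mul(-1, Mul(Add(-1846, Add(Add(192, 475), 4)), Add(1837, -160)))) = Add(-748, Mul(-1, Mul(Add(-1846, Add(667, 4)), 1677))) = Add(-748, Mul(-1, Mul(Add(-1846, 671), 1677))) = Add(-748, Mul(-1, Mul(-1175, 1677))) = Add(-748, Mul(-1, -1970475)) = Add(-748, 1970475) = 1969727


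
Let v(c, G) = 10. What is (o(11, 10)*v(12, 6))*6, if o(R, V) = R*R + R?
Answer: 7920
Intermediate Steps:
o(R, V) = R + R² (o(R, V) = R² + R = R + R²)
(o(11, 10)*v(12, 6))*6 = ((11*(1 + 11))*10)*6 = ((11*12)*10)*6 = (132*10)*6 = 1320*6 = 7920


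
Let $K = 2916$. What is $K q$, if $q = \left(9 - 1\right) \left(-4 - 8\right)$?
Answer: $-279936$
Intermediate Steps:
$q = -96$ ($q = 8 \left(-12\right) = -96$)
$K q = 2916 \left(-96\right) = -279936$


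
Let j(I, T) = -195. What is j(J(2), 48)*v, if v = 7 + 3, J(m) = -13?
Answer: -1950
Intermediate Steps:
v = 10
j(J(2), 48)*v = -195*10 = -1950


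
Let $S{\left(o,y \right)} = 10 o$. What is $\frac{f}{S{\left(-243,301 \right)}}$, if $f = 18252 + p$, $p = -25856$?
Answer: $\frac{3802}{1215} \approx 3.1292$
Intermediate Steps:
$f = -7604$ ($f = 18252 - 25856 = -7604$)
$\frac{f}{S{\left(-243,301 \right)}} = - \frac{7604}{10 \left(-243\right)} = - \frac{7604}{-2430} = \left(-7604\right) \left(- \frac{1}{2430}\right) = \frac{3802}{1215}$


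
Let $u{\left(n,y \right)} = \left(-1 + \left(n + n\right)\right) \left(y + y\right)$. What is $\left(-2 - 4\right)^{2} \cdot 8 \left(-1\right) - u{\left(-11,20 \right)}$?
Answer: $632$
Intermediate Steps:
$u{\left(n,y \right)} = 2 y \left(-1 + 2 n\right)$ ($u{\left(n,y \right)} = \left(-1 + 2 n\right) 2 y = 2 y \left(-1 + 2 n\right)$)
$\left(-2 - 4\right)^{2} \cdot 8 \left(-1\right) - u{\left(-11,20 \right)} = \left(-2 - 4\right)^{2} \cdot 8 \left(-1\right) - 2 \cdot 20 \left(-1 + 2 \left(-11\right)\right) = \left(-6\right)^{2} \cdot 8 \left(-1\right) - 2 \cdot 20 \left(-1 - 22\right) = 36 \cdot 8 \left(-1\right) - 2 \cdot 20 \left(-23\right) = 288 \left(-1\right) - -920 = -288 + 920 = 632$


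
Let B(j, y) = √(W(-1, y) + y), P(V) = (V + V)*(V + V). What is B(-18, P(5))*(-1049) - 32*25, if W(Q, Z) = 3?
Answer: -800 - 1049*√103 ≈ -11446.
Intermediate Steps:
P(V) = 4*V² (P(V) = (2*V)*(2*V) = 4*V²)
B(j, y) = √(3 + y)
B(-18, P(5))*(-1049) - 32*25 = √(3 + 4*5²)*(-1049) - 32*25 = √(3 + 4*25)*(-1049) - 800 = √(3 + 100)*(-1049) - 800 = √103*(-1049) - 800 = -1049*√103 - 800 = -800 - 1049*√103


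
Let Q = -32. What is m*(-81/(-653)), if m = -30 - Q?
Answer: 162/653 ≈ 0.24809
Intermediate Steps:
m = 2 (m = -30 - 1*(-32) = -30 + 32 = 2)
m*(-81/(-653)) = 2*(-81/(-653)) = 2*(-81*(-1/653)) = 2*(81/653) = 162/653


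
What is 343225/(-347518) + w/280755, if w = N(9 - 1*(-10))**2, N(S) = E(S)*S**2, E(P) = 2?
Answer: 84793438237/97567416090 ≈ 0.86908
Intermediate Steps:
N(S) = 2*S**2
w = 521284 (w = (2*(9 - 1*(-10))**2)**2 = (2*(9 + 10)**2)**2 = (2*19**2)**2 = (2*361)**2 = 722**2 = 521284)
343225/(-347518) + w/280755 = 343225/(-347518) + 521284/280755 = 343225*(-1/347518) + 521284*(1/280755) = -343225/347518 + 521284/280755 = 84793438237/97567416090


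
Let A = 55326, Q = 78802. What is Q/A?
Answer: 39401/27663 ≈ 1.4243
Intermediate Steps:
Q/A = 78802/55326 = 78802*(1/55326) = 39401/27663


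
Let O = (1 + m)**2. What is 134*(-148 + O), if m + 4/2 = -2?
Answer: -18626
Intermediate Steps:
m = -4 (m = -2 - 2 = -4)
O = 9 (O = (1 - 4)**2 = (-3)**2 = 9)
134*(-148 + O) = 134*(-148 + 9) = 134*(-139) = -18626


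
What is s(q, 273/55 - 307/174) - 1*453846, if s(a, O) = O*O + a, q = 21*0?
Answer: -41564503124711/91584900 ≈ -4.5384e+5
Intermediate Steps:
q = 0
s(a, O) = a + O**2 (s(a, O) = O**2 + a = a + O**2)
s(q, 273/55 - 307/174) - 1*453846 = (0 + (273/55 - 307/174)**2) - 1*453846 = (0 + (273*(1/55) - 307*1/174)**2) - 453846 = (0 + (273/55 - 307/174)**2) - 453846 = (0 + (30617/9570)**2) - 453846 = (0 + 937400689/91584900) - 453846 = 937400689/91584900 - 453846 = -41564503124711/91584900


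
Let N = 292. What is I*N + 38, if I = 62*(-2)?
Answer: -36170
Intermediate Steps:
I = -124
I*N + 38 = -124*292 + 38 = -36208 + 38 = -36170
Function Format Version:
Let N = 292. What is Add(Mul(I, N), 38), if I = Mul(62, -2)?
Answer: -36170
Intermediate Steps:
I = -124
Add(Mul(I, N), 38) = Add(Mul(-124, 292), 38) = Add(-36208, 38) = -36170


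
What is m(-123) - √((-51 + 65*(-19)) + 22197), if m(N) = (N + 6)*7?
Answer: -819 - √20911 ≈ -963.61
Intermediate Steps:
m(N) = 42 + 7*N (m(N) = (6 + N)*7 = 42 + 7*N)
m(-123) - √((-51 + 65*(-19)) + 22197) = (42 + 7*(-123)) - √((-51 + 65*(-19)) + 22197) = (42 - 861) - √((-51 - 1235) + 22197) = -819 - √(-1286 + 22197) = -819 - √20911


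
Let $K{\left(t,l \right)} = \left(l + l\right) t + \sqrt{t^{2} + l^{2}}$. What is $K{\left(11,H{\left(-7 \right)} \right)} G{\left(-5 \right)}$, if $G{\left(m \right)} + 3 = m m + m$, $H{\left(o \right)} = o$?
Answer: $-2618 + 17 \sqrt{170} \approx -2396.3$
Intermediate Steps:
$G{\left(m \right)} = -3 + m + m^{2}$ ($G{\left(m \right)} = -3 + \left(m m + m\right) = -3 + \left(m^{2} + m\right) = -3 + \left(m + m^{2}\right) = -3 + m + m^{2}$)
$K{\left(t,l \right)} = \sqrt{l^{2} + t^{2}} + 2 l t$ ($K{\left(t,l \right)} = 2 l t + \sqrt{l^{2} + t^{2}} = \sqrt{l^{2} + t^{2}} + 2 l t$)
$K{\left(11,H{\left(-7 \right)} \right)} G{\left(-5 \right)} = \left(\sqrt{\left(-7\right)^{2} + 11^{2}} + 2 \left(-7\right) 11\right) \left(-3 - 5 + \left(-5\right)^{2}\right) = \left(\sqrt{49 + 121} - 154\right) \left(-3 - 5 + 25\right) = \left(\sqrt{170} - 154\right) 17 = \left(-154 + \sqrt{170}\right) 17 = -2618 + 17 \sqrt{170}$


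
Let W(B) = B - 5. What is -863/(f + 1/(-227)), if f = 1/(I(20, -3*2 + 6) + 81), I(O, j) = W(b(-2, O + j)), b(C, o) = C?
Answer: -14496674/153 ≈ -94750.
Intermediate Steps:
W(B) = -5 + B
I(O, j) = -7 (I(O, j) = -5 - 2 = -7)
f = 1/74 (f = 1/(-7 + 81) = 1/74 ≈ 0.013514)
-863/(f + 1/(-227)) = -863/(1/74 + 1/(-227)) = -863/(1/74 - 1/227) = -863/153/16798 = -863*16798/153 = -14496674/153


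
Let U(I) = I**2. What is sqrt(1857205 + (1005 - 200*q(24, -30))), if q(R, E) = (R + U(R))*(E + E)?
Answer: sqrt(9058210) ≈ 3009.7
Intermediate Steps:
q(R, E) = 2*E*(R + R**2) (q(R, E) = (R + R**2)*(E + E) = (R + R**2)*(2*E) = 2*E*(R + R**2))
sqrt(1857205 + (1005 - 200*q(24, -30))) = sqrt(1857205 + (1005 - 400*(-30)*24*(1 + 24))) = sqrt(1857205 + (1005 - 400*(-30)*24*25)) = sqrt(1857205 + (1005 - 200*(-36000))) = sqrt(1857205 + (1005 + 7200000)) = sqrt(1857205 + 7201005) = sqrt(9058210)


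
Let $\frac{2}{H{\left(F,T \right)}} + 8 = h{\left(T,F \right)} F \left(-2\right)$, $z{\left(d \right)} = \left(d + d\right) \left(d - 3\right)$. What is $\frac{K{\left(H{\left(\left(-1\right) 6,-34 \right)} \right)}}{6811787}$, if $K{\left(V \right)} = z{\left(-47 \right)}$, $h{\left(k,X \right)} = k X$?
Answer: $\frac{4700}{6811787} \approx 0.00068998$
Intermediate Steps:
$h{\left(k,X \right)} = X k$
$z{\left(d \right)} = 2 d \left(-3 + d\right)$
$H{\left(F,T \right)} = \frac{2}{-8 - 2 T F^{2}}$ ($H{\left(F,T \right)} = \frac{2}{-8 + F T F \left(-2\right)} = \frac{2}{-8 + T F^{2} \left(-2\right)} = \frac{2}{-8 - 2 T F^{2}}$)
$K{\left(V \right)} = 4700$ ($K{\left(V \right)} = 2 \left(-47\right) \left(-3 - 47\right) = 2 \left(-47\right) \left(-50\right) = 4700$)
$\frac{K{\left(H{\left(\left(-1\right) 6,-34 \right)} \right)}}{6811787} = \frac{4700}{6811787}$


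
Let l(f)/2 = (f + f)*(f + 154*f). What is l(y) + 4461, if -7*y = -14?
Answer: 6941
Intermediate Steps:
y = 2 (y = -1/7*(-14) = 2)
l(f) = 620*f**2 (l(f) = 2*((f + f)*(f + 154*f)) = 2*((2*f)*(155*f)) = 2*(310*f**2) = 620*f**2)
l(y) + 4461 = 620*2**2 + 4461 = 620*4 + 4461 = 2480 + 4461 = 6941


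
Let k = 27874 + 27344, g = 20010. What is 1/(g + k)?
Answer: 1/75228 ≈ 1.3293e-5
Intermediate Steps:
k = 55218
1/(g + k) = 1/(20010 + 55218) = 1/75228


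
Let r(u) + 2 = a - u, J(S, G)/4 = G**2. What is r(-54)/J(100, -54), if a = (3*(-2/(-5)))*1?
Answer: 133/29160 ≈ 0.0045610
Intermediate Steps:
J(S, G) = 4*G**2
a = 6/5 (a = (3*(-2*(-1/5)))*1 = (3*(2/5))*1 = (6/5)*1 = 6/5 ≈ 1.2000)
r(u) = -4/5 - u (r(u) = -2 + (6/5 - u) = -4/5 - u)
r(-54)/J(100, -54) = (-4/5 - 1*(-54))/((4*(-54)**2)) = (-4/5 + 54)/((4*2916)) = (266/5)/11664 = (266/5)*(1/11664) = 133/29160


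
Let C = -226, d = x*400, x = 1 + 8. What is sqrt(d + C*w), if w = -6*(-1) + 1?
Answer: sqrt(2018) ≈ 44.922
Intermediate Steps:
x = 9
d = 3600 (d = 9*400 = 3600)
w = 7 (w = 6 + 1 = 7)
sqrt(d + C*w) = sqrt(3600 - 226*7) = sqrt(3600 - 1582) = sqrt(2018)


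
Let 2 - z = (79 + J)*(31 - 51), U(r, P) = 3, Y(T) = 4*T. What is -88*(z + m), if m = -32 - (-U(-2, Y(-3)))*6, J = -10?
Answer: -120384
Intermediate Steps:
z = 1382 (z = 2 - (79 - 10)*(31 - 51) = 2 - 69*(-20) = 2 - 1*(-1380) = 2 + 1380 = 1382)
m = -14 (m = -32 - (-1*3)*6 = -32 - (-3)*6 = -32 - 1*(-18) = -32 + 18 = -14)
-88*(z + m) = -88*(1382 - 14) = -88*1368 = -120384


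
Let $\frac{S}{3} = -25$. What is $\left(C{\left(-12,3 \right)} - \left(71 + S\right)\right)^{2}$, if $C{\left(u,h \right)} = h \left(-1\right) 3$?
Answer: $25$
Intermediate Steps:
$S = -75$ ($S = 3 \left(-25\right) = -75$)
$C{\left(u,h \right)} = - 3 h$ ($C{\left(u,h \right)} = - h 3 = - 3 h$)
$\left(C{\left(-12,3 \right)} - \left(71 + S\right)\right)^{2} = \left(\left(-3\right) 3 - -4\right)^{2} = \left(-9 + \left(-71 + 75\right)\right)^{2} = \left(-9 + 4\right)^{2} = \left(-5\right)^{2} = 25$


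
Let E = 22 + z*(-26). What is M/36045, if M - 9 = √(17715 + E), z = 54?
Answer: 1/4005 + √16333/36045 ≈ 0.0037953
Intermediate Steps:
E = -1382 (E = 22 + 54*(-26) = 22 - 1404 = -1382)
M = 9 + √16333 (M = 9 + √(17715 - 1382) = 9 + √16333 ≈ 136.80)
M/36045 = (9 + √16333)/36045 = (9 + √16333)*(1/36045) = 1/4005 + √16333/36045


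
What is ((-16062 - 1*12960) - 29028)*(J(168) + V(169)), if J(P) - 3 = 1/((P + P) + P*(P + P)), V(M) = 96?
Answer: -54389144475/9464 ≈ -5.7470e+6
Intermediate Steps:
J(P) = 3 + 1/(2*P + 2*P²) (J(P) = 3 + 1/((P + P) + P*(P + P)) = 3 + 1/(2*P + P*(2*P)) = 3 + 1/(2*P + 2*P²))
((-16062 - 1*12960) - 29028)*(J(168) + V(169)) = ((-16062 - 1*12960) - 29028)*((½)*(1 + 6*168 + 6*168²)/(168*(1 + 168)) + 96) = ((-16062 - 12960) - 29028)*((½)*(1/168)*(1 + 1008 + 6*28224)/169 + 96) = (-29022 - 29028)*((½)*(1/168)*(1/169)*(1 + 1008 + 169344) + 96) = -58050*((½)*(1/168)*(1/169)*170353 + 96) = -58050*(170353/56784 + 96) = -58050*5621617/56784 = -54389144475/9464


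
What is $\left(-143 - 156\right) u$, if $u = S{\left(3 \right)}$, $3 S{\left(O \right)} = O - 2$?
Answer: $- \frac{299}{3} \approx -99.667$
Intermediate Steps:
$S{\left(O \right)} = - \frac{2}{3} + \frac{O}{3}$ ($S{\left(O \right)} = \frac{O - 2}{3} = \frac{-2 + O}{3} = - \frac{2}{3} + \frac{O}{3}$)
$u = \frac{1}{3}$ ($u = - \frac{2}{3} + \frac{1}{3} \cdot 3 = - \frac{2}{3} + 1 = \frac{1}{3} \approx 0.33333$)
$\left(-143 - 156\right) u = \left(-143 - 156\right) \frac{1}{3} = \left(-299\right) \frac{1}{3} = - \frac{299}{3}$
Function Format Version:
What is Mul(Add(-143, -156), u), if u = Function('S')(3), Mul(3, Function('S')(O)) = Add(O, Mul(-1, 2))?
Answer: Rational(-299, 3) ≈ -99.667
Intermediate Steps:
Function('S')(O) = Add(Rational(-2, 3), Mul(Rational(1, 3), O)) (Function('S')(O) = Mul(Rational(1, 3), Add(O, Mul(-1, 2))) = Mul(Rational(1, 3), Add(O, -2)) = Mul(Rational(1, 3), Add(-2, O)) = Add(Rational(-2, 3), Mul(Rational(1, 3), O)))
u = Rational(1, 3) (u = Add(Rational(-2, 3), Mul(Rational(1, 3), 3)) = Add(Rational(-2, 3), 1) = Rational(1, 3) ≈ 0.33333)
Mul(Add(-143, -156), u) = Mul(Add(-143, -156), Rational(1, 3)) = Mul(-299, Rational(1, 3)) = Rational(-299, 3)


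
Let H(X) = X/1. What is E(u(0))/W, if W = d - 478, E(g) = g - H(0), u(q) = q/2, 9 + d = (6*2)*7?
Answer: 0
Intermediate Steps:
d = 75 (d = -9 + (6*2)*7 = -9 + 12*7 = -9 + 84 = 75)
u(q) = q/2 (u(q) = q*(1/2) = q/2)
H(X) = X (H(X) = X*1 = X)
E(g) = g (E(g) = g - 1*0 = g + 0 = g)
W = -403 (W = 75 - 478 = -403)
E(u(0))/W = ((1/2)*0)/(-403) = 0*(-1/403) = 0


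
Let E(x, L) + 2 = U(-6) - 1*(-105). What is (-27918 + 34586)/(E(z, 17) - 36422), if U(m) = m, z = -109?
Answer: -6668/36325 ≈ -0.18357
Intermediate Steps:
E(x, L) = 97 (E(x, L) = -2 + (-6 - 1*(-105)) = -2 + (-6 + 105) = -2 + 99 = 97)
(-27918 + 34586)/(E(z, 17) - 36422) = (-27918 + 34586)/(97 - 36422) = 6668/(-36325) = 6668*(-1/36325) = -6668/36325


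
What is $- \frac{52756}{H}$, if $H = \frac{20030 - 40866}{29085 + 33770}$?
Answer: $\frac{828994595}{5209} \approx 1.5915 \cdot 10^{5}$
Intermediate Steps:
$H = - \frac{20836}{62855} \approx -0.33149$
$- \frac{52756}{H} = - \frac{52756}{- \frac{20836}{62855}} = \left(-52756\right) \left(- \frac{62855}{20836}\right) = \frac{828994595}{5209}$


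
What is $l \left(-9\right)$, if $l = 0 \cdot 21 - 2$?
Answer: $18$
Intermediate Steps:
$l = -2$ ($l = 0 - 2 = -2$)
$l \left(-9\right) = \left(-2\right) \left(-9\right) = 18$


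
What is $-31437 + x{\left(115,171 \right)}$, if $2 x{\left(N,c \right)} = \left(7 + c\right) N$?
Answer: $-21202$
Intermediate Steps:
$x{\left(N,c \right)} = \frac{N \left(7 + c\right)}{2}$ ($x{\left(N,c \right)} = \frac{\left(7 + c\right) N}{2} = \frac{N \left(7 + c\right)}{2}$)
$-31437 + x{\left(115,171 \right)} = -31437 + \frac{1}{2} \cdot 115 \left(7 + 171\right) = -31437 + \frac{1}{2} \cdot 115 \cdot 178 = -31437 + 10235 = -21202$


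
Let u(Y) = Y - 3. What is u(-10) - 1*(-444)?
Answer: 431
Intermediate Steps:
u(Y) = -3 + Y
u(-10) - 1*(-444) = (-3 - 10) - 1*(-444) = -13 + 444 = 431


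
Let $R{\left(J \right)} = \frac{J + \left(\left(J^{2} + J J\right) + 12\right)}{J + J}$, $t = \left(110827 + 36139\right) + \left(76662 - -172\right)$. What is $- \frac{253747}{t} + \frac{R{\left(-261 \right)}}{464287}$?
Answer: $- \frac{1139407471527}{1004438495800} \approx -1.1344$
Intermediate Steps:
$t = 223800$ ($t = 146966 + \left(76662 + 172\right) = 146966 + 76834 = 223800$)
$R{\left(J \right)} = \frac{12 + J + 2 J^{2}}{2 J}$ ($R{\left(J \right)} = \frac{J + \left(\left(J^{2} + J^{2}\right) + 12\right)}{2 J} = \left(J + \left(2 J^{2} + 12\right)\right) \frac{1}{2 J} = \left(J + \left(12 + 2 J^{2}\right)\right) \frac{1}{2 J} = \left(12 + J + 2 J^{2}\right) \frac{1}{2 J} = \frac{12 + J + 2 J^{2}}{2 J}$)
$- \frac{253747}{t} + \frac{R{\left(-261 \right)}}{464287} = - \frac{253747}{223800} + \frac{\frac{1}{2} - 261 + \frac{6}{-261}}{464287} = \left(-253747\right) \frac{1}{223800} + \left(\frac{1}{2} - 261 + 6 \left(- \frac{1}{261}\right)\right) \frac{1}{464287} = - \frac{253747}{223800} + \left(\frac{1}{2} - 261 - \frac{2}{87}\right) \frac{1}{464287} = - \frac{253747}{223800} - \frac{45331}{80785938} = - \frac{1139407471527}{1004438495800}$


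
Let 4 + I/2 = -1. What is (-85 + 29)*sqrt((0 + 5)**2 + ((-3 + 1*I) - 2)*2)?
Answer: -56*I*sqrt(5) ≈ -125.22*I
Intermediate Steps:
I = -10 (I = -8 + 2*(-1) = -8 - 2 = -10)
(-85 + 29)*sqrt((0 + 5)**2 + ((-3 + 1*I) - 2)*2) = (-85 + 29)*sqrt((0 + 5)**2 + ((-3 + 1*(-10)) - 2)*2) = -56*sqrt(5**2 + ((-3 - 10) - 2)*2) = -56*sqrt(25 + (-13 - 2)*2) = -56*sqrt(25 - 15*2) = -56*sqrt(25 - 30) = -56*I*sqrt(5)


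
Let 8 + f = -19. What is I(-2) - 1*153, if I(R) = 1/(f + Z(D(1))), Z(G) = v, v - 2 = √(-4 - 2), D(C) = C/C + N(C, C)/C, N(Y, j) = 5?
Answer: -96568/631 - I*√6/631 ≈ -153.04 - 0.0038819*I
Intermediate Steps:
f = -27 (f = -8 - 19 = -27)
D(C) = 1 + 5/C (D(C) = C/C + 5/C = 1 + 5/C)
v = 2 + I*√6 (v = 2 + √(-4 - 2) = 2 + √(-6) = 2 + I*√6 ≈ 2.0 + 2.4495*I)
Z(G) = 2 + I*√6
I(R) = 1/(-25 + I*√6) (I(R) = 1/(-27 + (2 + I*√6)) = 1/(-25 + I*√6))
I(-2) - 1*153 = (-25/631 - I*√6/631) - 1*153 = (-25/631 - I*√6/631) - 153 = -96568/631 - I*√6/631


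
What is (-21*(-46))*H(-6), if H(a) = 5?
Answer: 4830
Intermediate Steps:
(-21*(-46))*H(-6) = -21*(-46)*5 = 966*5 = 4830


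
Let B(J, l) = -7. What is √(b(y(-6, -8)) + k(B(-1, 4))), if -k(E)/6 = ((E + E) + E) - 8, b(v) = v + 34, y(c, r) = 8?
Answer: 6*√6 ≈ 14.697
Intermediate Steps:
b(v) = 34 + v
k(E) = 48 - 18*E (k(E) = -6*(((E + E) + E) - 8) = -6*((2*E + E) - 8) = -6*(3*E - 8) = -6*(-8 + 3*E) = 48 - 18*E)
√(b(y(-6, -8)) + k(B(-1, 4))) = √((34 + 8) + (48 - 18*(-7))) = √(42 + (48 + 126)) = √(42 + 174) = √216 = 6*√6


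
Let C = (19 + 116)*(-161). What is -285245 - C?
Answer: -263510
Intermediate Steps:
C = -21735 (C = 135*(-161) = -21735)
-285245 - C = -285245 - 1*(-21735) = -285245 + 21735 = -263510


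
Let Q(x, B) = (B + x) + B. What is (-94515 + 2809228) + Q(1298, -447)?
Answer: 2715117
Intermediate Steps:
Q(x, B) = x + 2*B
(-94515 + 2809228) + Q(1298, -447) = (-94515 + 2809228) + (1298 + 2*(-447)) = 2714713 + (1298 - 894) = 2714713 + 404 = 2715117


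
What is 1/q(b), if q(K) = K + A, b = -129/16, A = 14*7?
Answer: 16/1439 ≈ 0.011119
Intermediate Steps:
A = 98
b = -129/16 ≈ -8.0625
q(K) = 98 + K (q(K) = K + 98 = 98 + K)
1/q(b) = 1/(98 - 129/16) = 1/(1439/16) = 16/1439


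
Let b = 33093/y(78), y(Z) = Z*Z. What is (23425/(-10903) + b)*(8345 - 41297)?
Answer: -199812945378/1842607 ≈ -1.0844e+5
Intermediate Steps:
y(Z) = Z**2
b = 3677/676 (b = 33093/(78**2) = 33093/6084 = 33093*(1/6084) = 3677/676 ≈ 5.4393)
(23425/(-10903) + b)*(8345 - 41297) = (23425/(-10903) + 3677/676)*(8345 - 41297) = (23425*(-1/10903) + 3677/676)*(-32952) = (-23425/10903 + 3677/676)*(-32952) = (24255031/7370428)*(-32952) = -199812945378/1842607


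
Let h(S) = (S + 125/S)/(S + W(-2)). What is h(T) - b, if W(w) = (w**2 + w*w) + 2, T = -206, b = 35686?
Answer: -1440815375/40376 ≈ -35685.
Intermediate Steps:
W(w) = 2 + 2*w**2 (W(w) = (w**2 + w**2) + 2 = 2*w**2 + 2 = 2 + 2*w**2)
h(S) = (S + 125/S)/(10 + S) (h(S) = (S + 125/S)/(S + (2 + 2*(-2)**2)) = (S + 125/S)/(S + (2 + 2*4)) = (S + 125/S)/(S + (2 + 8)) = (S + 125/S)/(S + 10) = (S + 125/S)/(10 + S))
h(T) - b = (125 + (-206)**2)/((-206)*(10 - 206)) - 1*35686 = -1/206*(125 + 42436)/(-196) - 35686 = -1/206*(-1/196)*42561 - 35686 = 42561/40376 - 35686 = -1440815375/40376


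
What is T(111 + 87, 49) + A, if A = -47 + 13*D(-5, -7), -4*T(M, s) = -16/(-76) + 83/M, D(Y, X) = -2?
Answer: -1100873/15048 ≈ -73.157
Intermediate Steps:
T(M, s) = -1/19 - 83/(4*M) (T(M, s) = -(-16/(-76) + 83/M)/4 = -(-16*(-1/76) + 83/M)/4 = -(4/19 + 83/M)/4 = -1/19 - 83/(4*M))
A = -73 (A = -47 + 13*(-2) = -47 - 26 = -73)
T(111 + 87, 49) + A = (-1577 - 4*(111 + 87))/(76*(111 + 87)) - 73 = (1/76)*(-1577 - 4*198)/198 - 73 = (1/76)*(1/198)*(-1577 - 792) - 73 = (1/76)*(1/198)*(-2369) - 73 = -2369/15048 - 73 = -1100873/15048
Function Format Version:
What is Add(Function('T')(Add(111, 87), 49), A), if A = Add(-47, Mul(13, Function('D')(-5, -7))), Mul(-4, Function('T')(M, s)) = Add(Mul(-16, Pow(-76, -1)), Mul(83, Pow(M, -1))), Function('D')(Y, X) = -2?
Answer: Rational(-1100873, 15048) ≈ -73.157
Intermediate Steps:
Function('T')(M, s) = Add(Rational(-1, 19), Mul(Rational(-83, 4), Pow(M, -1))) (Function('T')(M, s) = Mul(Rational(-1, 4), Add(Mul(-16, Pow(-76, -1)), Mul(83, Pow(M, -1)))) = Mul(Rational(-1, 4), Add(Mul(-16, Rational(-1, 76)), Mul(83, Pow(M, -1)))) = Mul(Rational(-1, 4), Add(Rational(4, 19), Mul(83, Pow(M, -1)))) = Add(Rational(-1, 19), Mul(Rational(-83, 4), Pow(M, -1))))
A = -73 (A = Add(-47, Mul(13, -2)) = Add(-47, -26) = -73)
Add(Function('T')(Add(111, 87), 49), A) = Add(Mul(Rational(1, 76), Pow(Add(111, 87), -1), Add(-1577, Mul(-4, Add(111, 87)))), -73) = Add(Mul(Rational(1, 76), Pow(198, -1), Add(-1577, Mul(-4, 198))), -73) = Add(Mul(Rational(1, 76), Rational(1, 198), Add(-1577, -792)), -73) = Add(Mul(Rational(1, 76), Rational(1, 198), -2369), -73) = Add(Rational(-2369, 15048), -73) = Rational(-1100873, 15048)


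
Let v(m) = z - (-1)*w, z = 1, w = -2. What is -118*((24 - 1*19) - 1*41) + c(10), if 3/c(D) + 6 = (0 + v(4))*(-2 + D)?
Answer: 59469/14 ≈ 4247.8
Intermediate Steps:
v(m) = -1 (v(m) = 1 - (-1)*(-2) = 1 - 1*2 = 1 - 2 = -1)
c(D) = 3/(-4 - D) (c(D) = 3/(-6 + (0 - 1)*(-2 + D)) = 3/(-6 - (-2 + D)) = 3/(-6 + (2 - D)) = 3/(-4 - D))
-118*((24 - 1*19) - 1*41) + c(10) = -118*((24 - 1*19) - 1*41) - 3/(4 + 10) = -118*((24 - 19) - 41) - 3/14 = -118*(5 - 41) - 3*1/14 = -118*(-36) - 3/14 = 4248 - 3/14 = 59469/14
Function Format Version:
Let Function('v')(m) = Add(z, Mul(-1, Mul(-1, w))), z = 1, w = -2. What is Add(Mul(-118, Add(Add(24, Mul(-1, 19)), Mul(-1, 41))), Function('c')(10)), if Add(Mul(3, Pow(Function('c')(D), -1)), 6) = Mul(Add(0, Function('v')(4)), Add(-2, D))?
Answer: Rational(59469, 14) ≈ 4247.8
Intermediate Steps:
Function('v')(m) = -1 (Function('v')(m) = Add(1, Mul(-1, Mul(-1, -2))) = Add(1, Mul(-1, 2)) = Add(1, -2) = -1)
Function('c')(D) = Mul(3, Pow(Add(-4, Mul(-1, D)), -1)) (Function('c')(D) = Mul(3, Pow(Add(-6, Mul(Add(0, -1), Add(-2, D))), -1)) = Mul(3, Pow(Add(-6, Mul(-1, Add(-2, D))), -1)) = Mul(3, Pow(Add(-6, Add(2, Mul(-1, D))), -1)) = Mul(3, Pow(Add(-4, Mul(-1, D)), -1)))
Add(Mul(-118, Add(Add(24, Mul(-1, 19)), Mul(-1, 41))), Function('c')(10)) = Add(Mul(-118, Add(Add(24, Mul(-1, 19)), Mul(-1, 41))), Mul(-3, Pow(Add(4, 10), -1))) = Add(Mul(-118, Add(Add(24, -19), -41)), Mul(-3, Pow(14, -1))) = Add(Mul(-118, Add(5, -41)), Mul(-3, Rational(1, 14))) = Add(Mul(-118, -36), Rational(-3, 14)) = Add(4248, Rational(-3, 14)) = Rational(59469, 14)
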